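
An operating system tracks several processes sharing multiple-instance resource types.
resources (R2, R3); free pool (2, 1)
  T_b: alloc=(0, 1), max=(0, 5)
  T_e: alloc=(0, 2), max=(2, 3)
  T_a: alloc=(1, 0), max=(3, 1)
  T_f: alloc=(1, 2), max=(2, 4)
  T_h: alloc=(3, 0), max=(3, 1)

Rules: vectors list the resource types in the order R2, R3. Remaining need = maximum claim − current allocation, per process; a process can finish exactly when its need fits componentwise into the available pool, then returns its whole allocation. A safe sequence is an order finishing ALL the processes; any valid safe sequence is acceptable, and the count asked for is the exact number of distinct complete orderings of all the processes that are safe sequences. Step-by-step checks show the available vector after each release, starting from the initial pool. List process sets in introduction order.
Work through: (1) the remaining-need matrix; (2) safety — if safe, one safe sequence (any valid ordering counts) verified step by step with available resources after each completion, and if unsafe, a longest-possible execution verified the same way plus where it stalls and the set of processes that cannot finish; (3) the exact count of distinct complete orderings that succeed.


(1) Need matrix, components ordered R2, R3:
  T_b: (0, 4)
  T_e: (2, 1)
  T_a: (2, 1)
  T_f: (1, 2)
  T_h: (0, 1)
(2) SAFE — a valid safe sequence is T_a, T_h, T_e, T_f, T_b.
Key observation: reading the order forward, T_a is the first process whose need (2, 1) meets the free pool (2, 1) exactly on a resource it requests.
Step-by-step check:
  pool = (2, 1)
  T_a needs (2, 1) <= (2, 1) -> finishes; pool += (1, 0) = (3, 1)
  T_h needs (0, 1) <= (3, 1) -> finishes; pool += (3, 0) = (6, 1)
  T_e needs (2, 1) <= (6, 1) -> finishes; pool += (0, 2) = (6, 3)
  T_f needs (1, 2) <= (6, 3) -> finishes; pool += (1, 2) = (7, 5)
  T_b needs (0, 4) <= (7, 5) -> finishes; pool += (0, 1) = (7, 6)
(3) Exactly 20 of the possible complete orderings are safe sequences.


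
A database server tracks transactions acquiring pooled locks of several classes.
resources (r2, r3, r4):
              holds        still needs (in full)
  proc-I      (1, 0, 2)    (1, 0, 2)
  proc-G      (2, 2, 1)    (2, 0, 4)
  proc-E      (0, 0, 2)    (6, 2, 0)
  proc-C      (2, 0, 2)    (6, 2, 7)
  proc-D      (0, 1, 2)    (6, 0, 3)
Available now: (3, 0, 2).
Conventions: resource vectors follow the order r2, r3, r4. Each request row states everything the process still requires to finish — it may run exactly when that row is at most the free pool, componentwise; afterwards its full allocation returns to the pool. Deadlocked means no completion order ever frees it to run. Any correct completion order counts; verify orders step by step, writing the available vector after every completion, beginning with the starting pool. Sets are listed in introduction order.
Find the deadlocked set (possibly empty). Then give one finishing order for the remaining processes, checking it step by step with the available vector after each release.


The deadlocked set is empty.
Key observation: no deadlock: proc-I fits now, and the freed resources carry the rest through.
One completion order for the rest: proc-I, proc-G, proc-E, proc-D, proc-C. Step-by-step check:
  pool = (3, 0, 2)
  run proc-I (needs (1, 0, 2), free (3, 0, 2)); after release of (1, 0, 2) the pool is (4, 0, 4)
  run proc-G (needs (2, 0, 4), free (4, 0, 4)); after release of (2, 2, 1) the pool is (6, 2, 5)
  run proc-E (needs (6, 2, 0), free (6, 2, 5)); after release of (0, 0, 2) the pool is (6, 2, 7)
  run proc-D (needs (6, 0, 3), free (6, 2, 7)); after release of (0, 1, 2) the pool is (6, 3, 9)
  run proc-C (needs (6, 2, 7), free (6, 3, 9)); after release of (2, 0, 2) the pool is (8, 3, 11)


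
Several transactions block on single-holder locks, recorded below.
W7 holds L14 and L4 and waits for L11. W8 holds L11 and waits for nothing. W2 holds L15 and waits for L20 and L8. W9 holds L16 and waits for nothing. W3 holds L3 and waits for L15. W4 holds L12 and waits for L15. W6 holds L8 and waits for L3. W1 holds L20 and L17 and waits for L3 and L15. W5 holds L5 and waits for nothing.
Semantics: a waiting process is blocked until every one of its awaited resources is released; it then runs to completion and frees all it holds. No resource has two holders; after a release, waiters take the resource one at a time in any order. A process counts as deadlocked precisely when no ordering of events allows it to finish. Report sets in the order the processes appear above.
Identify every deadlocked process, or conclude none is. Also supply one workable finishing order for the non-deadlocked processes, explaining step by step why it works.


The deadlocked set is W2, W3, W4, W6 and W1.
Key observation: along W2 -> W6 -> W3 -> W2, each member waits on what the next one holds — a deadlock; W1 is caught in further circular waits and W4 waits into the deadlock from upstream.
The rest can finish in the order W8, W9, W5, W7.
Step-by-step check:
  W8 waits on nothing -> runs at once and releases L11
  W9 waits on nothing -> runs at once and releases L16
  W5 waits on nothing -> runs at once and releases L5
  W7: everything it awaited (L11) is free; runs, freeing L14 and L4


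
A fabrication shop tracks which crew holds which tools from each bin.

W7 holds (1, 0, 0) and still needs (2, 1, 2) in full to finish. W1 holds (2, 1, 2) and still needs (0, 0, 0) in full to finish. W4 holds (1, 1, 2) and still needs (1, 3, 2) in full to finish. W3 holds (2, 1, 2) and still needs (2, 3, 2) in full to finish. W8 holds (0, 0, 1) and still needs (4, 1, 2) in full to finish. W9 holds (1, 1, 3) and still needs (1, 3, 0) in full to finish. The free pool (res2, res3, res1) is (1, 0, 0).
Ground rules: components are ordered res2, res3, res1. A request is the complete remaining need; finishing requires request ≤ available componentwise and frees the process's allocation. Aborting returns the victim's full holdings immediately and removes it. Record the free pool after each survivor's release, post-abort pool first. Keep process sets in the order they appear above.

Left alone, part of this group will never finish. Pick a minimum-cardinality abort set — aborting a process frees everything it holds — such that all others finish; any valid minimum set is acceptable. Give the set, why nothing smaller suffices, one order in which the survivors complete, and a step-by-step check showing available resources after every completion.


Minimum abort set: W3 and W9.
Key observation: the deadlocked W4 becomes finishable only because W3 and W9 released (3, 2, 5); it completes at step 3 below.
Why nothing smaller works — every single abort fails: W7 alone leaves W4 blocked (short on res3); W1 alone leaves W4 blocked (short on res3); W4 alone leaves W3 blocked (short on res3); W3 alone leaves W4 blocked (short on res3); W8 alone leaves W4 blocked (short on res3); W9 alone leaves W4 blocked (short on res3).
Survivors finish in the order: W1, W7, W4, W8. Step-by-step check (pool after the aborts first):
  pool = (4, 2, 5)
  run W1 (needs (0, 0, 0), free (4, 2, 5)); after release of (2, 1, 2) the pool is (6, 3, 7)
  run W7 (needs (2, 1, 2), free (6, 3, 7)); after release of (1, 0, 0) the pool is (7, 3, 7)
  run W4 (needs (1, 3, 2), free (7, 3, 7)); after release of (1, 1, 2) the pool is (8, 4, 9)
  run W8 (needs (4, 1, 2), free (8, 4, 9)); after release of (0, 0, 1) the pool is (8, 4, 10)


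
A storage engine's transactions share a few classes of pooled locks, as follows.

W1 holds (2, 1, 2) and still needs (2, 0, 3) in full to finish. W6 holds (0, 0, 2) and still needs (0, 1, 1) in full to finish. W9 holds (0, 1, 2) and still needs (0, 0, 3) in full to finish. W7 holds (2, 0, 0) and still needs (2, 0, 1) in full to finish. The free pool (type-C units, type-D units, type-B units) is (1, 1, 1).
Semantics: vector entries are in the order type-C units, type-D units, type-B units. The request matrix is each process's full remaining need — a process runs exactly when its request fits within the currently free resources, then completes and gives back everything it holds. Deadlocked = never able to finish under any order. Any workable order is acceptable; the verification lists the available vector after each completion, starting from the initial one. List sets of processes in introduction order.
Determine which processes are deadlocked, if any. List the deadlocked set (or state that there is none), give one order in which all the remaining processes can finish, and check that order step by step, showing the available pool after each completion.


Deadlocked: W1 and W7.
Key observation: type-C units is the bottleneck — with W6, W9 done the pool holds (1, 2, 5), short of every remaining need.
One completion order for the rest: W6, W9. Step-by-step check:
  pool = (1, 1, 1)
  run W6 (needs (0, 1, 1), free (1, 1, 1)); after release of (0, 0, 2) the pool is (1, 1, 3)
  run W9 (needs (0, 0, 3), free (1, 1, 3)); after release of (0, 1, 2) the pool is (1, 2, 5)
None of the blocked processes ever fits:
  W1 cannot run: need (2, 0, 3) vs free (1, 2, 5) (insufficient type-C units)
  W7 cannot run: need (2, 0, 1) vs free (1, 2, 5) (insufficient type-C units)


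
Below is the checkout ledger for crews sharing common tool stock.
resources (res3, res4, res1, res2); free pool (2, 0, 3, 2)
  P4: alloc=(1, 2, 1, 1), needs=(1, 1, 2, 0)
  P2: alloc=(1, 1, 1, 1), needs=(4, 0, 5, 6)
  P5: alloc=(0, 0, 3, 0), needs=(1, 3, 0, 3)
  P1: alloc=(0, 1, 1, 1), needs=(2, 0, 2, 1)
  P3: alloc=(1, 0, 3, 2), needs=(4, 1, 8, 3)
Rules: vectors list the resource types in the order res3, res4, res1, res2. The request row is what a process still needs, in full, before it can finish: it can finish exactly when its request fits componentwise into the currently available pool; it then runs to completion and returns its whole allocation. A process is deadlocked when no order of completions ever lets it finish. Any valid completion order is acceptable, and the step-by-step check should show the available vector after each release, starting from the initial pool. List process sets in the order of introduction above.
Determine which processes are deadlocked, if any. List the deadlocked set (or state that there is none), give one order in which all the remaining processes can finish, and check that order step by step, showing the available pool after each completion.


Deadlocked set: P2 and P3.
Key observation: once P1, P4, P5 finish, the pool peaks at (3, 3, 8, 4) — and every remaining process still needs more res3 than that.
One completion order for the rest: P1, P4, P5. Step-by-step check:
  pool = (2, 0, 3, 2)
  P1 needs (2, 0, 2, 1) <= (2, 0, 3, 2) -> finishes; pool += (0, 1, 1, 1) = (2, 1, 4, 3)
  P4 needs (1, 1, 2, 0) <= (2, 1, 4, 3) -> finishes; pool += (1, 2, 1, 1) = (3, 3, 5, 4)
  P5 needs (1, 3, 0, 3) <= (3, 3, 5, 4) -> finishes; pool += (0, 0, 3, 0) = (3, 3, 8, 4)
The stuck group stays short no matter what:
  P2 cannot run: need (4, 0, 5, 6) vs free (3, 3, 8, 4) (insufficient res3 and res2)
  P3 cannot run: need (4, 1, 8, 3) vs free (3, 3, 8, 4) (insufficient res3)


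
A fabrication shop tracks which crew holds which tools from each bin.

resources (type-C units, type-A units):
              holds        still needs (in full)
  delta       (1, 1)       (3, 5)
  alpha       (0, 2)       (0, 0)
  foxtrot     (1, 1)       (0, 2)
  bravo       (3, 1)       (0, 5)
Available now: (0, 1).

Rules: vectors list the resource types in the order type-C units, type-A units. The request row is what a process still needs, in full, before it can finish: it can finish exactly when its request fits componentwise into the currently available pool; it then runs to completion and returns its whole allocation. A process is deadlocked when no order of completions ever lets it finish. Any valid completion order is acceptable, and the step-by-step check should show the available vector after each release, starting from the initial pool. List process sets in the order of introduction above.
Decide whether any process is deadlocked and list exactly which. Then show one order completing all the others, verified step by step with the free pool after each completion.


Deadlocked set: delta and bravo.
Key observation: once alpha, foxtrot finish, the pool peaks at (1, 4) — and every remaining process still needs more type-A units than that.
One completion order for the rest: alpha, foxtrot. Check, step by step:
  pool = (0, 1)
  alpha: need (0, 0) fits (0, 1); releases (0, 2), pool now (0, 3)
  foxtrot: need (0, 2) fits (0, 3); releases (1, 1), pool now (1, 4)
The blocked processes can never fit:
  delta still needs (3, 5) but only (1, 4) is free — short on type-C units and type-A units
  bravo still needs (0, 5) but only (1, 4) is free — short on type-A units


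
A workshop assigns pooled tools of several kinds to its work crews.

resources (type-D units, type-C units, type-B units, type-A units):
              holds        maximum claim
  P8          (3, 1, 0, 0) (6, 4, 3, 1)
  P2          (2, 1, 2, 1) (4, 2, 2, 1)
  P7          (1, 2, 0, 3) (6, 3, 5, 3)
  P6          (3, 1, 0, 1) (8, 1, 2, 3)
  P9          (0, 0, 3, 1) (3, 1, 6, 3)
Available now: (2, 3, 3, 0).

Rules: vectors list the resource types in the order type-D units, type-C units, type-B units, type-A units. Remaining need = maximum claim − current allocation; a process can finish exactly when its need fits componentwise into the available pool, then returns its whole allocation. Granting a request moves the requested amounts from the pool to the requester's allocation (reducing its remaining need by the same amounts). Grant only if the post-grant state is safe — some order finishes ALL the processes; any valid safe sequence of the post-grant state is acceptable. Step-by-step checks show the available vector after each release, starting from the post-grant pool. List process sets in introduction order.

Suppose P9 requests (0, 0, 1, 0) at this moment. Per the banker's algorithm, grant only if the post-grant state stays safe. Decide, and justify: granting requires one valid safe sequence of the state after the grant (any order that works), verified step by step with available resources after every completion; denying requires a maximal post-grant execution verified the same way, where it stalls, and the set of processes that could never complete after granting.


DENY — the pretend-granted state is unsafe.
Key observation: after P2, P8 the pool peaks at (7, 5, 4, 1), and each blocked process is short somewhere: P7 on type-B units; P6 on type-A units; P9 on type-A units.
After a pretend grant, a maximal execution: P2, P8 — then nothing else fits. Check, step by step:
  pool = (2, 3, 2, 0)
  P2 needs (2, 1, 0, 0) <= (2, 3, 2, 0) -> finishes; pool += (2, 1, 2, 1) = (4, 4, 4, 1)
  P8 needs (3, 3, 3, 1) <= (4, 4, 4, 1) -> finishes; pool += (3, 1, 0, 0) = (7, 5, 4, 1)
  blocked: P7 wants (5, 1, 5, 0), pool (7, 5, 4, 1) — not enough type-B units
  blocked: P6 wants (5, 0, 2, 2), pool (7, 5, 4, 1) — not enough type-A units
  blocked: P9 wants (3, 1, 2, 2), pool (7, 5, 4, 1) — not enough type-A units
Post-grant, the permanently blocked set is P7, P6 and P9.


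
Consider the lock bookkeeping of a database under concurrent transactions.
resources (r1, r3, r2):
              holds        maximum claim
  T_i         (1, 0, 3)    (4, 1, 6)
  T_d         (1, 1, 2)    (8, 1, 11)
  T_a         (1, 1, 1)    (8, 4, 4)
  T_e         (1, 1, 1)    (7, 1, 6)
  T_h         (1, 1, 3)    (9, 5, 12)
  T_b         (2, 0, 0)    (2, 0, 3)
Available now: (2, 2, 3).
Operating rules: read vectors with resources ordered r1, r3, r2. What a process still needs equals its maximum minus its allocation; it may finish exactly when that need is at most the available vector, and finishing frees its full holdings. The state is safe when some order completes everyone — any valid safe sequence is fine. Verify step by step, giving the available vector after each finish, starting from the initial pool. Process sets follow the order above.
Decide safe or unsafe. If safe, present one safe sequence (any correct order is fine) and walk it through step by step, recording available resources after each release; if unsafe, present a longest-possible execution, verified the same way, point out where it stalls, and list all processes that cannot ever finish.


The state is UNSAFE.
Key observation: the pool after T_b, T_i is (5, 2, 6); every surviving request exceeds it in r1, so progress ends there.
A maximal execution: T_b, T_i — then nothing else fits. Check, step by step:
  pool = (2, 2, 3)
  T_b: need (0, 0, 3) fits (2, 2, 3); releases (2, 0, 0), pool now (4, 2, 3)
  T_i: need (3, 1, 3) fits (4, 2, 3); releases (1, 0, 3), pool now (5, 2, 6)
  T_d still needs (7, 0, 9) but only (5, 2, 6) is free — short on r1 and r2
  T_a still needs (7, 3, 3) but only (5, 2, 6) is free — short on r1 and r3
  T_e still needs (6, 0, 5) but only (5, 2, 6) is free — short on r1
  T_h still needs (8, 4, 9) but only (5, 2, 6) is free — short on r1, r3 and r2
Permanently blocked: T_d, T_a, T_e and T_h.


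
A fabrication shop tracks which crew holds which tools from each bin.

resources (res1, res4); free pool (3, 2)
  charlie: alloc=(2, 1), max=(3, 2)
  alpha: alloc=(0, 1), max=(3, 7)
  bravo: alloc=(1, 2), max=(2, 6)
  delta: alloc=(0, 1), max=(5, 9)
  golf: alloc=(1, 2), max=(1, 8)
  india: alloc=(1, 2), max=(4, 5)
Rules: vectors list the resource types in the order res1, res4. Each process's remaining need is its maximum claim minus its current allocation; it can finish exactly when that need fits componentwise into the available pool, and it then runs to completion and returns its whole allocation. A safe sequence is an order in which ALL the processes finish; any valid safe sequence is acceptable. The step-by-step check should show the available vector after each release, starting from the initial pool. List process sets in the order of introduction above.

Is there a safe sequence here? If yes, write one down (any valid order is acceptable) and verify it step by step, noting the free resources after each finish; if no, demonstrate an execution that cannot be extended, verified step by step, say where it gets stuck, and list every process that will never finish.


SAFE — a valid safe sequence is charlie, india, bravo, golf, delta, alpha.
Key observation: reading the order forward, india is the first process whose need (3, 3) meets the free pool (5, 3) exactly on a resource it requests.
Verifying each step:
  pool = (3, 2)
  run charlie (needs (1, 1), free (3, 2)); after release of (2, 1) the pool is (5, 3)
  run india (needs (3, 3), free (5, 3)); after release of (1, 2) the pool is (6, 5)
  run bravo (needs (1, 4), free (6, 5)); after release of (1, 2) the pool is (7, 7)
  run golf (needs (0, 6), free (7, 7)); after release of (1, 2) the pool is (8, 9)
  run delta (needs (5, 8), free (8, 9)); after release of (0, 1) the pool is (8, 10)
  run alpha (needs (3, 6), free (8, 10)); after release of (0, 1) the pool is (8, 11)


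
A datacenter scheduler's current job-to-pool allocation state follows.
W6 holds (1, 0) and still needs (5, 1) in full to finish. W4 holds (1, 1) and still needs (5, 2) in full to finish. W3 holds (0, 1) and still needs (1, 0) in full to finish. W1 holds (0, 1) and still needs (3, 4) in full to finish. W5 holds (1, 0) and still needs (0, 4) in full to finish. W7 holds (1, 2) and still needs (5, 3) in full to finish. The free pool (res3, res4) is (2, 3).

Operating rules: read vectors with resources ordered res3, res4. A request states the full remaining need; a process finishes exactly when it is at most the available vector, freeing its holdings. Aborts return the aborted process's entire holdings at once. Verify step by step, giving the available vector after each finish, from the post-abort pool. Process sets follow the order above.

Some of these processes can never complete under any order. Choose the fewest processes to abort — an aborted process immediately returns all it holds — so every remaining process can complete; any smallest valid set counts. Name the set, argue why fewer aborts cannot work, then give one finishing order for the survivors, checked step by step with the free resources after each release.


Minimum abort set: W4 and W7.
Key observation: W6 could never have finished before the abort; with (2, 3) returned by W4 and W7, it fits at step 3.
Minimality, checking each single-abort alternative: W6 alone leaves W4 blocked (short on res3); W4 alone leaves W6 blocked (short on res3); W3 alone leaves W6 blocked (short on res3); W1 alone leaves W6 blocked (short on res3); W5 alone leaves W6 blocked (short on res3); W7 alone leaves W6 blocked (short on res3).
Survivors finish in the order: W1, W5, W6, W3. Walking it through (pool after the aborts first):
  pool = (4, 6)
  run W1 (needs (3, 4), free (4, 6)); after release of (0, 1) the pool is (4, 7)
  run W5 (needs (0, 4), free (4, 7)); after release of (1, 0) the pool is (5, 7)
  run W6 (needs (5, 1), free (5, 7)); after release of (1, 0) the pool is (6, 7)
  run W3 (needs (1, 0), free (6, 7)); after release of (0, 1) the pool is (6, 8)


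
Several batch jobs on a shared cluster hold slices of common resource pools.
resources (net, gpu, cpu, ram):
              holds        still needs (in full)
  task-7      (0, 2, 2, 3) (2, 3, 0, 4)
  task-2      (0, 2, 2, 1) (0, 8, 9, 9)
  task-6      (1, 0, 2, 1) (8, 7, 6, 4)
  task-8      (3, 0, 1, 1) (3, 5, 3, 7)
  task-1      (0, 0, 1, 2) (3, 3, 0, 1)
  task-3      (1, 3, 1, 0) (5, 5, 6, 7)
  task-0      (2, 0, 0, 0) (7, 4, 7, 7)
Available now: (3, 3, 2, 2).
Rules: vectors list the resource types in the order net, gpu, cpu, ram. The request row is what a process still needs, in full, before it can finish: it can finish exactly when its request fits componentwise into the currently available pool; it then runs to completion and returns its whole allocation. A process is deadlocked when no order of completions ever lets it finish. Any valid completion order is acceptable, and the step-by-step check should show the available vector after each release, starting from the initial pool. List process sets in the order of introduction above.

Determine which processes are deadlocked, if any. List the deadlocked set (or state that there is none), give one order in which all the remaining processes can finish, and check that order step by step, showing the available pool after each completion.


The deadlocked set is empty.
Key observation: there is always a runnable process — task-1 first — so the state unwinds completely.
A valid finishing order for the others: task-1, task-7, task-8, task-3, task-0, task-6, task-2. Walking it through:
  pool = (3, 3, 2, 2)
  task-1: need (3, 3, 0, 1) fits (3, 3, 2, 2); releases (0, 0, 1, 2), pool now (3, 3, 3, 4)
  task-7: need (2, 3, 0, 4) fits (3, 3, 3, 4); releases (0, 2, 2, 3), pool now (3, 5, 5, 7)
  task-8: need (3, 5, 3, 7) fits (3, 5, 5, 7); releases (3, 0, 1, 1), pool now (6, 5, 6, 8)
  task-3: need (5, 5, 6, 7) fits (6, 5, 6, 8); releases (1, 3, 1, 0), pool now (7, 8, 7, 8)
  task-0: need (7, 4, 7, 7) fits (7, 8, 7, 8); releases (2, 0, 0, 0), pool now (9, 8, 7, 8)
  task-6: need (8, 7, 6, 4) fits (9, 8, 7, 8); releases (1, 0, 2, 1), pool now (10, 8, 9, 9)
  task-2: need (0, 8, 9, 9) fits (10, 8, 9, 9); releases (0, 2, 2, 1), pool now (10, 10, 11, 10)


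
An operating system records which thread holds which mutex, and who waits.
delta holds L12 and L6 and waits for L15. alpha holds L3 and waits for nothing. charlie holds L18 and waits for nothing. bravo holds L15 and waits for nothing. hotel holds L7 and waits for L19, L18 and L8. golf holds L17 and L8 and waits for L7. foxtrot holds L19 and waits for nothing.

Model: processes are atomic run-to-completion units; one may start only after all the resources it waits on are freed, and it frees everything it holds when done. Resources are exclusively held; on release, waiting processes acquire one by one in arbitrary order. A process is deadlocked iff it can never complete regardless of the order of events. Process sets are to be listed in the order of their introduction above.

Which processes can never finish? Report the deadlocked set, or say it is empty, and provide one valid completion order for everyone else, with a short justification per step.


The deadlocked set is hotel and golf.
Key observation: the waits loop around hotel -> golf -> hotel with no way out; no other process is dragged down with it.
One completion order for the rest: alpha, bravo, delta, foxtrot, charlie.
Step-by-step check:
  run alpha (it waits on nothing); releases L3
  run bravo (it waits on nothing); releases L15
  delta waits on L15 — all released -> runs and releases L12 and L6
  run foxtrot (it waits on nothing); releases L19
  run charlie (it waits on nothing); releases L18


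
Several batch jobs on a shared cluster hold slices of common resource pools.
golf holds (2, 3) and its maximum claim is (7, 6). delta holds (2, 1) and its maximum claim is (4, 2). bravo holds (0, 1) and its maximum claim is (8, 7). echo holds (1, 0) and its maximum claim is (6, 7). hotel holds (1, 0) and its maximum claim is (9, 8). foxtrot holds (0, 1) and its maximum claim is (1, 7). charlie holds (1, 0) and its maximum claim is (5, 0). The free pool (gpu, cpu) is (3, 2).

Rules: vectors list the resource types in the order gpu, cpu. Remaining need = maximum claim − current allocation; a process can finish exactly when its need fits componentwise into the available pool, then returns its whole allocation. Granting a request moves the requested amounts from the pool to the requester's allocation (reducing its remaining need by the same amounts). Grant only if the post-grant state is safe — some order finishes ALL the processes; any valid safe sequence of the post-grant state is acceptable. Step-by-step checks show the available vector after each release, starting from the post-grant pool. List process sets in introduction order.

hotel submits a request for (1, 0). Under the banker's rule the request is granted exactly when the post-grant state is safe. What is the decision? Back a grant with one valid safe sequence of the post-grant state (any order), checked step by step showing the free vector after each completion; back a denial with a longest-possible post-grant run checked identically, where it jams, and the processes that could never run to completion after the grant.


GRANT — the state after the grant stays safe, e.g. via delta, charlie, golf, foxtrot, echo, bravo, hotel.
Key observation: granting shrinks the pool to (2, 2), yet delta still fits and the chain goes through.
Check on the post-grant state, step by step:
  pool = (2, 2)
  run delta (needs (2, 1), free (2, 2)); after release of (2, 1) the pool is (4, 3)
  run charlie (needs (4, 0), free (4, 3)); after release of (1, 0) the pool is (5, 3)
  run golf (needs (5, 3), free (5, 3)); after release of (2, 3) the pool is (7, 6)
  run foxtrot (needs (1, 6), free (7, 6)); after release of (0, 1) the pool is (7, 7)
  run echo (needs (5, 7), free (7, 7)); after release of (1, 0) the pool is (8, 7)
  run bravo (needs (8, 6), free (8, 7)); after release of (0, 1) the pool is (8, 8)
  run hotel (needs (7, 8), free (8, 8)); after release of (2, 0) the pool is (10, 8)


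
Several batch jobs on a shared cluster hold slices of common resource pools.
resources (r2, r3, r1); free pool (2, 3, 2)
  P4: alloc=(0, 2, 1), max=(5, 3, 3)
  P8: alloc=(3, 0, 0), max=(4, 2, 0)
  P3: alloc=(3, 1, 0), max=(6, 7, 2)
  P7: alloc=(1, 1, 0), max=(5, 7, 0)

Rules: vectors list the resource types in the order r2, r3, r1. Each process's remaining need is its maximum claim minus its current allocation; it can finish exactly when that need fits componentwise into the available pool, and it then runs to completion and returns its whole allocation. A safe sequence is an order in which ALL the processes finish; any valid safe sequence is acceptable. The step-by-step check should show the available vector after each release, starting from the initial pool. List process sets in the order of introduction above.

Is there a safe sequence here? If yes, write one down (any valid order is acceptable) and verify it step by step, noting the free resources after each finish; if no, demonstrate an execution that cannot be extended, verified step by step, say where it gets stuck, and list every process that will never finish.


The state is UNSAFE.
Key observation: after P8, P4 complete, (5, 5, 3) is the best the pool ever gets, yet each leftover process wants more r3.
The run P8, P4 cannot be extended any further. Walking it through:
  pool = (2, 3, 2)
  run P8 (needs (1, 2, 0), free (2, 3, 2)); after release of (3, 0, 0) the pool is (5, 3, 2)
  run P4 (needs (5, 1, 2), free (5, 3, 2)); after release of (0, 2, 1) the pool is (5, 5, 3)
  P3 cannot run: need (3, 6, 2) vs free (5, 5, 3) (insufficient r3)
  P7 cannot run: need (4, 6, 0) vs free (5, 5, 3) (insufficient r3)
Processes that can never finish: P3 and P7.


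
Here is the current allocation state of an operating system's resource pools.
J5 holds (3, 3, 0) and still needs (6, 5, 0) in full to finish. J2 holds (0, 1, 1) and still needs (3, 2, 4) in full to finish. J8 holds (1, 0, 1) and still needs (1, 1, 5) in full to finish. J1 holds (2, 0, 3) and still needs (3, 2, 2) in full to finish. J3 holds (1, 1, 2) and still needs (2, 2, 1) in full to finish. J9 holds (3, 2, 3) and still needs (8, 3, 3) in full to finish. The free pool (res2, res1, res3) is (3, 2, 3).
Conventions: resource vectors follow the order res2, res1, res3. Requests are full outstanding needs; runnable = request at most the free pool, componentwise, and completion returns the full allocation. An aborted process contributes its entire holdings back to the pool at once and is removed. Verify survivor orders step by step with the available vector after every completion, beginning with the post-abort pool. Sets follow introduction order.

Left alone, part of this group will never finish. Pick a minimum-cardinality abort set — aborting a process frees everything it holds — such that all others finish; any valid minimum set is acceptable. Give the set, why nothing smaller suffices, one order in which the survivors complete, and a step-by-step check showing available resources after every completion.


Abort J5.
Key observation: the returned (3, 3, 0) from J5 is what brings J9 — unrunnable before, under any order — into play at step 5.
Why nothing smaller works: aborting no one leaves the state deadlocked as given.
Survivors finish in the order: J1, J2, J3, J8, J9. Check, step by step (pool after the aborts first):
  pool = (6, 5, 3)
  J1: need (3, 2, 2) fits (6, 5, 3); releases (2, 0, 3), pool now (8, 5, 6)
  J2: need (3, 2, 4) fits (8, 5, 6); releases (0, 1, 1), pool now (8, 6, 7)
  J3: need (2, 2, 1) fits (8, 6, 7); releases (1, 1, 2), pool now (9, 7, 9)
  J8: need (1, 1, 5) fits (9, 7, 9); releases (1, 0, 1), pool now (10, 7, 10)
  J9: need (8, 3, 3) fits (10, 7, 10); releases (3, 2, 3), pool now (13, 9, 13)


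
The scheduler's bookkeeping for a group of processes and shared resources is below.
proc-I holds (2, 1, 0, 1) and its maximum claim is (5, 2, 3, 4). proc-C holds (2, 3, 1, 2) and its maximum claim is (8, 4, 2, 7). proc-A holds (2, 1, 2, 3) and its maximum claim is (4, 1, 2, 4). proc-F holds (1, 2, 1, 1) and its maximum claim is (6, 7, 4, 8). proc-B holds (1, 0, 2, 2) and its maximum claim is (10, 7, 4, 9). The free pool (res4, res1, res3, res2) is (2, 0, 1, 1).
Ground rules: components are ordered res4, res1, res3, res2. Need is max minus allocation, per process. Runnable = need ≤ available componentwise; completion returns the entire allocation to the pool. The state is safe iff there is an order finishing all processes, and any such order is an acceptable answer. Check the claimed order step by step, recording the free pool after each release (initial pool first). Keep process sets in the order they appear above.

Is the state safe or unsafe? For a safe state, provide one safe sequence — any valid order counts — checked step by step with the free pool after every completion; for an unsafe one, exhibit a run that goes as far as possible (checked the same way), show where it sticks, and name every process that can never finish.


The state is SAFE; one workable sequence: proc-A, proc-I, proc-C, proc-F, proc-B.
Key observation: proc-A marks the first exact bind of the order: its need (2, 0, 0, 1) fits the free (2, 0, 1, 1) with zero slack on a requested resource.
Step-by-step check:
  pool = (2, 0, 1, 1)
  proc-A needs (2, 0, 0, 1) <= (2, 0, 1, 1) -> finishes; pool += (2, 1, 2, 3) = (4, 1, 3, 4)
  proc-I needs (3, 1, 3, 3) <= (4, 1, 3, 4) -> finishes; pool += (2, 1, 0, 1) = (6, 2, 3, 5)
  proc-C needs (6, 1, 1, 5) <= (6, 2, 3, 5) -> finishes; pool += (2, 3, 1, 2) = (8, 5, 4, 7)
  proc-F needs (5, 5, 3, 7) <= (8, 5, 4, 7) -> finishes; pool += (1, 2, 1, 1) = (9, 7, 5, 8)
  proc-B needs (9, 7, 2, 7) <= (9, 7, 5, 8) -> finishes; pool += (1, 0, 2, 2) = (10, 7, 7, 10)


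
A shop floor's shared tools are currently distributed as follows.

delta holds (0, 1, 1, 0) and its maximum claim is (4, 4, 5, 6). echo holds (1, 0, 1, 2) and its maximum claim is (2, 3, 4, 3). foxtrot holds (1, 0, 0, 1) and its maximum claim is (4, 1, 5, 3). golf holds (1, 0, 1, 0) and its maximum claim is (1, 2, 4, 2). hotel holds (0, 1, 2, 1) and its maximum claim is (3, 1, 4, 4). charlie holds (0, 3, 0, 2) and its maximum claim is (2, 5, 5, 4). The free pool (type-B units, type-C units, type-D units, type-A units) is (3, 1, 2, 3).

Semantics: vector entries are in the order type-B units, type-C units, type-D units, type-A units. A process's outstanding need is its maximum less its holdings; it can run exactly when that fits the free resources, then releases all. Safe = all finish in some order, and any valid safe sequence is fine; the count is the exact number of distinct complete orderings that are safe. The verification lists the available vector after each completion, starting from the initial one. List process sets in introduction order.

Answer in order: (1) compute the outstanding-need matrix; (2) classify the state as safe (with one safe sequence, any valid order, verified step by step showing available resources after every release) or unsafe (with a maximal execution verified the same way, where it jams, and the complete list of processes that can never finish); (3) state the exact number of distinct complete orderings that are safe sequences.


(1) Need matrix, components ordered type-B units, type-C units, type-D units, type-A units:
  delta: (4, 3, 4, 6)
  echo: (1, 3, 3, 1)
  foxtrot: (3, 1, 5, 2)
  golf: (0, 2, 3, 2)
  hotel: (3, 0, 2, 3)
  charlie: (2, 2, 5, 2)
(2) SAFE. One safe sequence: hotel, golf, charlie, echo, foxtrot, delta.
Key observation: at hotel the run first touches a limit — (3, 0, 2, 3) against (3, 1, 2, 3), exact on a resource it actually requests.
Walking it through:
  pool = (3, 1, 2, 3)
  run hotel (needs (3, 0, 2, 3), free (3, 1, 2, 3)); after release of (0, 1, 2, 1) the pool is (3, 2, 4, 4)
  run golf (needs (0, 2, 3, 2), free (3, 2, 4, 4)); after release of (1, 0, 1, 0) the pool is (4, 2, 5, 4)
  run charlie (needs (2, 2, 5, 2), free (4, 2, 5, 4)); after release of (0, 3, 0, 2) the pool is (4, 5, 5, 6)
  run echo (needs (1, 3, 3, 1), free (4, 5, 5, 6)); after release of (1, 0, 1, 2) the pool is (5, 5, 6, 8)
  run foxtrot (needs (3, 1, 5, 2), free (5, 5, 6, 8)); after release of (1, 0, 0, 1) the pool is (6, 5, 6, 9)
  run delta (needs (4, 3, 4, 6), free (6, 5, 6, 9)); after release of (0, 1, 1, 0) the pool is (6, 6, 7, 9)
(3) Precisely 8 of the possible complete orderings are safe sequences.


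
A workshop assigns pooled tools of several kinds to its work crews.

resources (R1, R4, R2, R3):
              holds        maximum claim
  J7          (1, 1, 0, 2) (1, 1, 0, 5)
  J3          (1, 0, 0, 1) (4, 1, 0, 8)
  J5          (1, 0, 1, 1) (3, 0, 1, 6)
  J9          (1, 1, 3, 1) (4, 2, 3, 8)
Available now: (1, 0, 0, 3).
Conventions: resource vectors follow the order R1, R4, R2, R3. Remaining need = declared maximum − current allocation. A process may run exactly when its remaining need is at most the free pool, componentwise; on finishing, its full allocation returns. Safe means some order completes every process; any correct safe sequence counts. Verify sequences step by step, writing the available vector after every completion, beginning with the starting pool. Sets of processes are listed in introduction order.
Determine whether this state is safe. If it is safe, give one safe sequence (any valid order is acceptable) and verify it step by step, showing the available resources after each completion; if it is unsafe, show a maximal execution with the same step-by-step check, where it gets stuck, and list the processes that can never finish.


UNSAFE — no complete ordering exists.
Key observation: R3 is the bottleneck — with J7, J5 done the pool holds (3, 1, 1, 6), short of every remaining need.
The run J7, J5 cannot be extended any further. Walking it through:
  pool = (1, 0, 0, 3)
  J7 needs (0, 0, 0, 3) <= (1, 0, 0, 3) -> finishes; pool += (1, 1, 0, 2) = (2, 1, 0, 5)
  J5 needs (2, 0, 0, 5) <= (2, 1, 0, 5) -> finishes; pool += (1, 0, 1, 1) = (3, 1, 1, 6)
  J3 still needs (3, 1, 0, 7) but only (3, 1, 1, 6) is free — short on R3
  J9 still needs (3, 1, 0, 7) but only (3, 1, 1, 6) is free — short on R3
Never able to finish: J3 and J9.


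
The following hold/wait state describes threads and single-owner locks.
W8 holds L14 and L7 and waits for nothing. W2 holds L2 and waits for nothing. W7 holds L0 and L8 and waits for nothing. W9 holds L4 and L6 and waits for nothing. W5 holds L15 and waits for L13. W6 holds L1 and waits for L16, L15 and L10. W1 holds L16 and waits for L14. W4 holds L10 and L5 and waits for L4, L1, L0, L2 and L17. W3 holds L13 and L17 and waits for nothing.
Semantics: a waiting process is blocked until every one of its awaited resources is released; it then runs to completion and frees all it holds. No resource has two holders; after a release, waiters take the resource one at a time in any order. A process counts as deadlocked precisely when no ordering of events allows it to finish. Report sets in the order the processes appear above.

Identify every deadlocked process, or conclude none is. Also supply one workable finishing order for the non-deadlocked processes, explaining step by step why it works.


Deadlocked set: W6 and W4.
Key observation: the loop W6 -> W4 -> W6 blocks itself forever; no other process is dragged down with it.
A valid finishing order for the others: W7, W3, W5, W2, W8, W1, W9.
Step-by-step check:
  W7 waits on nothing -> runs at once and releases L0 and L8
  W3 waits on nothing -> runs at once and releases L13 and L17
  W5 waits on L13 — all released -> runs and releases L15
  W2 waits on nothing -> runs at once and releases L2
  W8 waits on nothing -> runs at once and releases L14 and L7
  W1 waits on L14 — all released -> runs and releases L16
  W9 waits on nothing -> runs at once and releases L4 and L6


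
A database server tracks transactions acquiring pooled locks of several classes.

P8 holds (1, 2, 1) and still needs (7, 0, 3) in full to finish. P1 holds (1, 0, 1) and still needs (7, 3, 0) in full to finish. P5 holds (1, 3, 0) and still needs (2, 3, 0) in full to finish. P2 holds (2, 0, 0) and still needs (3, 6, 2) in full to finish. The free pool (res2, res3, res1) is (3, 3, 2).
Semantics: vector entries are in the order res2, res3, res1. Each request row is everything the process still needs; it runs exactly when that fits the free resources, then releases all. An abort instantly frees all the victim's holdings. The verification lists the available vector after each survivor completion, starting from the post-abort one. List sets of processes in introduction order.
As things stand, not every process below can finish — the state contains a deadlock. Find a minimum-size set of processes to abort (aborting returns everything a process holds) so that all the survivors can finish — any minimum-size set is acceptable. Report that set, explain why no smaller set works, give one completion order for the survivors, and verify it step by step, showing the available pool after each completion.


Minimum abort set: P8.
Key observation: the deadlocked P1 becomes finishable only because P8 released (1, 2, 1); it completes at step 3 below.
Why nothing smaller works: aborting no one leaves the state deadlocked as given.
Survivors finish in the order: P5, P2, P1. Step-by-step check (pool after the aborts first):
  pool = (4, 5, 3)
  P5: need (2, 3, 0) fits (4, 5, 3); releases (1, 3, 0), pool now (5, 8, 3)
  P2: need (3, 6, 2) fits (5, 8, 3); releases (2, 0, 0), pool now (7, 8, 3)
  P1: need (7, 3, 0) fits (7, 8, 3); releases (1, 0, 1), pool now (8, 8, 4)
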